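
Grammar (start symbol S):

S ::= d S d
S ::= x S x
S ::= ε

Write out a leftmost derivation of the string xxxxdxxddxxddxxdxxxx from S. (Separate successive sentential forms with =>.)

S=>xSx=>xxSxx=>xxxSxxx=>xxxxSxxxx=>xxxxdSdxxxx=>xxxxdxSxdxxxx=>xxxxdxxSxxdxxxx=>xxxxdxxdSdxxdxxxx=>xxxxdxxddSddxxdxxxx=>xxxxdxxddxSxddxxdxxxx=>xxxxdxxddxxddxxdxxxx

S => xSx   [S ::= x S x]
xSx => xxSxx   [S ::= x S x]
xxSxx => xxxSxxx   [S ::= x S x]
xxxSxxx => xxxxSxxxx   [S ::= x S x]
xxxxSxxxx => xxxxdSdxxxx   [S ::= d S d]
xxxxdSdxxxx => xxxxdxSxdxxxx   [S ::= x S x]
xxxxdxSxdxxxx => xxxxdxxSxxdxxxx   [S ::= x S x]
xxxxdxxSxxdxxxx => xxxxdxxdSdxxdxxxx   [S ::= d S d]
xxxxdxxdSdxxdxxxx => xxxxdxxddSddxxdxxxx   [S ::= d S d]
xxxxdxxddSddxxdxxxx => xxxxdxxddxSxddxxdxxxx   [S ::= x S x]
xxxxdxxddxSxddxxdxxxx => xxxxdxxddxxddxxdxxxx   [S ::= ε]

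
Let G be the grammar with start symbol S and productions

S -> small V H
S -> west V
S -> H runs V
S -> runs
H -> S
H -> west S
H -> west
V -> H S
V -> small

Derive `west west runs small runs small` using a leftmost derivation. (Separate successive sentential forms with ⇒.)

S ⇒ H runs V ⇒ west S runs V ⇒ west H runs V runs V ⇒ west west runs V runs V ⇒ west west runs small runs V ⇒ west west runs small runs small

S ⇒ H runs V   [S -> H runs V]
H runs V ⇒ west S runs V   [H -> west S]
west S runs V ⇒ west H runs V runs V   [S -> H runs V]
west H runs V runs V ⇒ west west runs V runs V   [H -> west]
west west runs V runs V ⇒ west west runs small runs V   [V -> small]
west west runs small runs V ⇒ west west runs small runs small   [V -> small]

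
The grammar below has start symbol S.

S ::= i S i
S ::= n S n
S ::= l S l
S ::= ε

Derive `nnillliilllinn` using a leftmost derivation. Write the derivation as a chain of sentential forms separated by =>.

S => nSn => nnSnn => nniSinn => nnilSlinn => nnillSllinn => nnilllSlllinn => nnillliSilllinn => nnillliilllinn

S => nSn   [S ::= n S n]
nSn => nnSnn   [S ::= n S n]
nnSnn => nniSinn   [S ::= i S i]
nniSinn => nnilSlinn   [S ::= l S l]
nnilSlinn => nnillSllinn   [S ::= l S l]
nnillSllinn => nnilllSlllinn   [S ::= l S l]
nnilllSlllinn => nnillliSilllinn   [S ::= i S i]
nnillliSilllinn => nnillliilllinn   [S ::= ε]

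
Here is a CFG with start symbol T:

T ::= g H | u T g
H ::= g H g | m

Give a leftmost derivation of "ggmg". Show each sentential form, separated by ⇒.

T⇒gH⇒ggHg⇒ggmg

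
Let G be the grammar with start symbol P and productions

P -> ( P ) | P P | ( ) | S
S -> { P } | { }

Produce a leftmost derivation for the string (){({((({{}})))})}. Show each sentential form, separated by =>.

P => PP => ()P => ()S => (){P} => (){(P)} => (){(S)} => (){({P})} => (){({(P)})} => (){({((P))})} => (){({(((P)))})} => (){({(((S)))})} => (){({((({P})))})} => (){({((({S})))})} => (){({((({{}})))})}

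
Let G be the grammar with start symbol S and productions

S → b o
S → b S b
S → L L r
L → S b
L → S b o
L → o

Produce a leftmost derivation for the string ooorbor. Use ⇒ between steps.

S ⇒ LLr   [S → L L r]
LLr ⇒ oLr   [L → o]
oLr ⇒ oSbor   [L → S b o]
oSbor ⇒ oLLrbor   [S → L L r]
oLLrbor ⇒ ooLrbor   [L → o]
ooLrbor ⇒ ooorbor   [L → o]

S ⇒ LLr ⇒ oLr ⇒ oSbor ⇒ oLLrbor ⇒ ooLrbor ⇒ ooorbor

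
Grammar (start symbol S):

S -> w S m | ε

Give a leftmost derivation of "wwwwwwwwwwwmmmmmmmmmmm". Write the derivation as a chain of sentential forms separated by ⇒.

S ⇒ wSm ⇒ wwSmm ⇒ wwwSmmm ⇒ wwwwSmmmm ⇒ wwwwwSmmmmm ⇒ wwwwwwSmmmmmm ⇒ wwwwwwwSmmmmmmm ⇒ wwwwwwwwSmmmmmmmm ⇒ wwwwwwwwwSmmmmmmmmm ⇒ wwwwwwwwwwSmmmmmmmmmm ⇒ wwwwwwwwwwwSmmmmmmmmmmm ⇒ wwwwwwwwwwwmmmmmmmmmmm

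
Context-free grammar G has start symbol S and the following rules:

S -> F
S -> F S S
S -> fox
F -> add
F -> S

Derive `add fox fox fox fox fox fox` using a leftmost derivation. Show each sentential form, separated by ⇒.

S ⇒ F S S ⇒ S S S ⇒ F S S S S ⇒ S S S S S ⇒ F S S S S S S ⇒ add S S S S S S ⇒ add fox S S S S S ⇒ add fox fox S S S S ⇒ add fox fox fox S S S ⇒ add fox fox fox fox S S ⇒ add fox fox fox fox fox S ⇒ add fox fox fox fox fox fox

S ⇒ F S S   [S -> F S S]
F S S ⇒ S S S   [F -> S]
S S S ⇒ F S S S S   [S -> F S S]
F S S S S ⇒ S S S S S   [F -> S]
S S S S S ⇒ F S S S S S S   [S -> F S S]
F S S S S S S ⇒ add S S S S S S   [F -> add]
add S S S S S S ⇒ add fox S S S S S   [S -> fox]
add fox S S S S S ⇒ add fox fox S S S S   [S -> fox]
add fox fox S S S S ⇒ add fox fox fox S S S   [S -> fox]
add fox fox fox S S S ⇒ add fox fox fox fox S S   [S -> fox]
add fox fox fox fox S S ⇒ add fox fox fox fox fox S   [S -> fox]
add fox fox fox fox fox S ⇒ add fox fox fox fox fox fox   [S -> fox]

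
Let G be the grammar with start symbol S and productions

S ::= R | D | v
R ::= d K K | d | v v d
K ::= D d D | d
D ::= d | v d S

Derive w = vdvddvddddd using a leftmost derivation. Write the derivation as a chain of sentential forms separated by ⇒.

S ⇒ D   [S ::= D]
D ⇒ vdS   [D ::= v d S]
vdS ⇒ vdD   [S ::= D]
vdD ⇒ vdvdS   [D ::= v d S]
vdvdS ⇒ vdvdR   [S ::= R]
vdvdR ⇒ vdvddKK   [R ::= d K K]
vdvddKK ⇒ vdvddDdDK   [K ::= D d D]
vdvddDdDK ⇒ vdvddvdSdDK   [D ::= v d S]
vdvddvdSdDK ⇒ vdvddvdDdDK   [S ::= D]
vdvddvdDdDK ⇒ vdvddvdddDK   [D ::= d]
vdvddvdddDK ⇒ vdvddvddddK   [D ::= d]
vdvddvddddK ⇒ vdvddvddddd   [K ::= d]

S ⇒ D ⇒ vdS ⇒ vdD ⇒ vdvdS ⇒ vdvdR ⇒ vdvddKK ⇒ vdvddDdDK ⇒ vdvddvdSdDK ⇒ vdvddvdDdDK ⇒ vdvddvdddDK ⇒ vdvddvddddK ⇒ vdvddvddddd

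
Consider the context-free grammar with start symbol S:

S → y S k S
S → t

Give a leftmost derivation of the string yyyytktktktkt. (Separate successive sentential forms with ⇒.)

S ⇒ ySkS   [S → y S k S]
ySkS ⇒ yySkSkS   [S → y S k S]
yySkSkS ⇒ yyySkSkSkS   [S → y S k S]
yyySkSkSkS ⇒ yyyySkSkSkSkS   [S → y S k S]
yyyySkSkSkSkS ⇒ yyyytkSkSkSkS   [S → t]
yyyytkSkSkSkS ⇒ yyyytktkSkSkS   [S → t]
yyyytktkSkSkS ⇒ yyyytktktkSkS   [S → t]
yyyytktktkSkS ⇒ yyyytktktktkS   [S → t]
yyyytktktktkS ⇒ yyyytktktktkt   [S → t]

S ⇒ ySkS ⇒ yySkSkS ⇒ yyySkSkSkS ⇒ yyyySkSkSkSkS ⇒ yyyytkSkSkSkS ⇒ yyyytktkSkSkS ⇒ yyyytktktkSkS ⇒ yyyytktktktkS ⇒ yyyytktktktkt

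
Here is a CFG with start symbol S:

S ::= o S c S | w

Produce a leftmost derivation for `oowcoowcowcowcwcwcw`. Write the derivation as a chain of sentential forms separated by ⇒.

S ⇒ oScS ⇒ ooScScS ⇒ oowcScS ⇒ oowcoScScS ⇒ oowcooScScScS ⇒ oowcoowcScScS ⇒ oowcoowcoScScScS ⇒ oowcoowcowcScScS ⇒ oowcoowcowcoScScScS ⇒ oowcoowcowcowcScScS ⇒ oowcoowcowcowcwcScS ⇒ oowcoowcowcowcwcwcS ⇒ oowcoowcowcowcwcwcw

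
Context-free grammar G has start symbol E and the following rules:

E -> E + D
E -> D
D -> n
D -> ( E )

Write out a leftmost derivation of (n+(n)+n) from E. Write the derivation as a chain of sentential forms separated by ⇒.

E ⇒ D   [E -> D]
D ⇒ (E)   [D -> ( E )]
(E) ⇒ (E+D)   [E -> E + D]
(E+D) ⇒ (E+D+D)   [E -> E + D]
(E+D+D) ⇒ (D+D+D)   [E -> D]
(D+D+D) ⇒ (n+D+D)   [D -> n]
(n+D+D) ⇒ (n+(E)+D)   [D -> ( E )]
(n+(E)+D) ⇒ (n+(D)+D)   [E -> D]
(n+(D)+D) ⇒ (n+(n)+D)   [D -> n]
(n+(n)+D) ⇒ (n+(n)+n)   [D -> n]

E ⇒ D ⇒ (E) ⇒ (E+D) ⇒ (E+D+D) ⇒ (D+D+D) ⇒ (n+D+D) ⇒ (n+(E)+D) ⇒ (n+(D)+D) ⇒ (n+(n)+D) ⇒ (n+(n)+n)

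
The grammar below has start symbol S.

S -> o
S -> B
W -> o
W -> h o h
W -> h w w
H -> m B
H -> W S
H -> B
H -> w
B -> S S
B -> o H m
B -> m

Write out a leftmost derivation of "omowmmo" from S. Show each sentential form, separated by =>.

S=>B=>SS=>BS=>oHmS=>omBmS=>omoHmmS=>omowmmS=>omowmmo

S => B   [S -> B]
B => SS   [B -> S S]
SS => BS   [S -> B]
BS => oHmS   [B -> o H m]
oHmS => omBmS   [H -> m B]
omBmS => omoHmmS   [B -> o H m]
omoHmmS => omowmmS   [H -> w]
omowmmS => omowmmo   [S -> o]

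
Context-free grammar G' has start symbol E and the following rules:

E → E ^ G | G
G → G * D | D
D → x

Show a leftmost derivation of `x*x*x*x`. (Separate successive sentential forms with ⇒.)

E ⇒ G   [E → G]
G ⇒ G*D   [G → G * D]
G*D ⇒ G*D*D   [G → G * D]
G*D*D ⇒ G*D*D*D   [G → G * D]
G*D*D*D ⇒ D*D*D*D   [G → D]
D*D*D*D ⇒ x*D*D*D   [D → x]
x*D*D*D ⇒ x*x*D*D   [D → x]
x*x*D*D ⇒ x*x*x*D   [D → x]
x*x*x*D ⇒ x*x*x*x   [D → x]

E⇒G⇒G*D⇒G*D*D⇒G*D*D*D⇒D*D*D*D⇒x*D*D*D⇒x*x*D*D⇒x*x*x*D⇒x*x*x*x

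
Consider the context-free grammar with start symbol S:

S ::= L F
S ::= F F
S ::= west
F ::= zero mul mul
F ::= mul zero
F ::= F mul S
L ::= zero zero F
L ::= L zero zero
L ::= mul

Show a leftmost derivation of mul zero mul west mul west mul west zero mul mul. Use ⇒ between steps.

S ⇒ F F ⇒ F mul S F ⇒ F mul S mul S F ⇒ F mul S mul S mul S F ⇒ mul zero mul S mul S mul S F ⇒ mul zero mul west mul S mul S F ⇒ mul zero mul west mul west mul S F ⇒ mul zero mul west mul west mul west F ⇒ mul zero mul west mul west mul west zero mul mul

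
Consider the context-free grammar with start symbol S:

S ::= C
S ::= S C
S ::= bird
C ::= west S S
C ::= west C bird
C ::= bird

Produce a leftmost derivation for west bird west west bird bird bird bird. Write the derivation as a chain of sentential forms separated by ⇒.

S ⇒ S C   [S ::= S C]
S C ⇒ C C   [S ::= C]
C C ⇒ west S S C   [C ::= west S S]
west S S C ⇒ west bird S C   [S ::= bird]
west bird S C ⇒ west bird C C   [S ::= C]
west bird C C ⇒ west bird west C bird C   [C ::= west C bird]
west bird west C bird C ⇒ west bird west west C bird bird C   [C ::= west C bird]
west bird west west C bird bird C ⇒ west bird west west bird bird bird C   [C ::= bird]
west bird west west bird bird bird C ⇒ west bird west west bird bird bird bird   [C ::= bird]

S ⇒ S C ⇒ C C ⇒ west S S C ⇒ west bird S C ⇒ west bird C C ⇒ west bird west C bird C ⇒ west bird west west C bird bird C ⇒ west bird west west bird bird bird C ⇒ west bird west west bird bird bird bird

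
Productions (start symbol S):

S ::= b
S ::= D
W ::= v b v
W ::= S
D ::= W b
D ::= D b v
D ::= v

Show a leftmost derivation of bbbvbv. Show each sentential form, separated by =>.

S => D   [S ::= D]
D => Dbv   [D ::= D b v]
Dbv => Dbvbv   [D ::= D b v]
Dbvbv => Wbbvbv   [D ::= W b]
Wbbvbv => Sbbvbv   [W ::= S]
Sbbvbv => bbbvbv   [S ::= b]

S => D => Dbv => Dbvbv => Wbbvbv => Sbbvbv => bbbvbv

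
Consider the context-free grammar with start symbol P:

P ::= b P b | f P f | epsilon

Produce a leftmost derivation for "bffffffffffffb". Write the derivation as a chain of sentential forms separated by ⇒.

P ⇒ bPb   [P ::= b P b]
bPb ⇒ bfPfb   [P ::= f P f]
bfPfb ⇒ bffPffb   [P ::= f P f]
bffPffb ⇒ bfffPfffb   [P ::= f P f]
bfffPfffb ⇒ bffffPffffb   [P ::= f P f]
bffffPffffb ⇒ bfffffPfffffb   [P ::= f P f]
bfffffPfffffb ⇒ bffffffPffffffb   [P ::= f P f]
bffffffPffffffb ⇒ bffffffffffffb   [P ::= epsilon]

P ⇒ bPb ⇒ bfPfb ⇒ bffPffb ⇒ bfffPfffb ⇒ bffffPffffb ⇒ bfffffPfffffb ⇒ bffffffPffffffb ⇒ bffffffffffffb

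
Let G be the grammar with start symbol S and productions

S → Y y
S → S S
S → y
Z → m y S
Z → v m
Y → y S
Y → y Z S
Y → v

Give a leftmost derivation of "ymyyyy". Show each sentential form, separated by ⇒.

S ⇒ Yy ⇒ yZSy ⇒ ymySSy ⇒ ymyySy ⇒ ymyyyy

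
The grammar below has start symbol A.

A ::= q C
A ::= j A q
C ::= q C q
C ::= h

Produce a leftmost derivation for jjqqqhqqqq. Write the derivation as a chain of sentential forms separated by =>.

A => jAq => jjAqq => jjqCqq => jjqqCqqq => jjqqqCqqqq => jjqqqhqqqq

A => jAq   [A ::= j A q]
jAq => jjAqq   [A ::= j A q]
jjAqq => jjqCqq   [A ::= q C]
jjqCqq => jjqqCqqq   [C ::= q C q]
jjqqCqqq => jjqqqCqqqq   [C ::= q C q]
jjqqqCqqqq => jjqqqhqqqq   [C ::= h]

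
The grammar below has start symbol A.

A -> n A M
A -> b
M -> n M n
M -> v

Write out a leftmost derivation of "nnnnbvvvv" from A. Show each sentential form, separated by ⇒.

A ⇒ nAM   [A -> n A M]
nAM ⇒ nnAMM   [A -> n A M]
nnAMM ⇒ nnnAMMM   [A -> n A M]
nnnAMMM ⇒ nnnnAMMMM   [A -> n A M]
nnnnAMMMM ⇒ nnnnbMMMM   [A -> b]
nnnnbMMMM ⇒ nnnnbvMMM   [M -> v]
nnnnbvMMM ⇒ nnnnbvvMM   [M -> v]
nnnnbvvMM ⇒ nnnnbvvvM   [M -> v]
nnnnbvvvM ⇒ nnnnbvvvv   [M -> v]

A ⇒ nAM ⇒ nnAMM ⇒ nnnAMMM ⇒ nnnnAMMMM ⇒ nnnnbMMMM ⇒ nnnnbvMMM ⇒ nnnnbvvMM ⇒ nnnnbvvvM ⇒ nnnnbvvvv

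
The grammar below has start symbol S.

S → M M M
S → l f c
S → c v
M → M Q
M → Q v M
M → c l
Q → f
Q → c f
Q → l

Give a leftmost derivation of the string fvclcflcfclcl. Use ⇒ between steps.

S ⇒ MMM ⇒ MQMM ⇒ MQQMM ⇒ QvMQQMM ⇒ fvMQQMM ⇒ fvMQQQMM ⇒ fvclQQQMM ⇒ fvclcfQQMM ⇒ fvclcflQMM ⇒ fvclcflcfMM ⇒ fvclcflcfclM ⇒ fvclcflcfclcl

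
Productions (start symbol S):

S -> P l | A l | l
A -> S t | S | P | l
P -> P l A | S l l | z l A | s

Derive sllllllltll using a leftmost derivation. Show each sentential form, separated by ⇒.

S ⇒ Al ⇒ Sl ⇒ Pll ⇒ PlAll ⇒ slAll ⇒ slStll ⇒ slAltll ⇒ slSltll ⇒ slPlltll ⇒ slSlllltll ⇒ slAllllltll ⇒ sllllllltll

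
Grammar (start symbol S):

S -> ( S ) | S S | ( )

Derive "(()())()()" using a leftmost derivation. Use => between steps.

S=>SS=>(S)S=>(SS)S=>(()S)S=>(()())S=>(()())SS=>(()())()S=>(()())()()

S => SS   [S -> S S]
SS => (S)S   [S -> ( S )]
(S)S => (SS)S   [S -> S S]
(SS)S => (()S)S   [S -> ( )]
(()S)S => (()())S   [S -> ( )]
(()())S => (()())SS   [S -> S S]
(()())SS => (()())()S   [S -> ( )]
(()())()S => (()())()()   [S -> ( )]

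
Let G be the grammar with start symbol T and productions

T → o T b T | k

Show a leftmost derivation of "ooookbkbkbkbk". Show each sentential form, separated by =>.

T => oTbT => ooTbTbT => oooTbTbTbT => ooooTbTbTbTbT => ooookbTbTbTbT => ooookbkbTbTbT => ooookbkbkbTbT => ooookbkbkbkbT => ooookbkbkbkbk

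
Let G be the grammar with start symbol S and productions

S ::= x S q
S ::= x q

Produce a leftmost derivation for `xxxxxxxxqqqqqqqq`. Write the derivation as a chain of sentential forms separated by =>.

S=>xSq=>xxSqq=>xxxSqqq=>xxxxSqqqq=>xxxxxSqqqqq=>xxxxxxSqqqqqq=>xxxxxxxSqqqqqqq=>xxxxxxxxqqqqqqqq

S => xSq   [S ::= x S q]
xSq => xxSqq   [S ::= x S q]
xxSqq => xxxSqqq   [S ::= x S q]
xxxSqqq => xxxxSqqqq   [S ::= x S q]
xxxxSqqqq => xxxxxSqqqqq   [S ::= x S q]
xxxxxSqqqqq => xxxxxxSqqqqqq   [S ::= x S q]
xxxxxxSqqqqqq => xxxxxxxSqqqqqqq   [S ::= x S q]
xxxxxxxSqqqqqqq => xxxxxxxxqqqqqqqq   [S ::= x q]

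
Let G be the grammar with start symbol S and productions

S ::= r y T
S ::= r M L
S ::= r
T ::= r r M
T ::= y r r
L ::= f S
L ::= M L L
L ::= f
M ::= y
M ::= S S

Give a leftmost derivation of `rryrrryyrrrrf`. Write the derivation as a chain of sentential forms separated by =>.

S => rML   [S ::= r M L]
rML => rSSL   [M ::= S S]
rSSL => rryTSL   [S ::= r y T]
rryTSL => rryrrMSL   [T ::= r r M]
rryrrMSL => rryrrSSSL   [M ::= S S]
rryrrSSSL => rryrrryTSSL   [S ::= r y T]
rryrrryTSSL => rryrrryyrrSSL   [T ::= y r r]
rryrrryyrrSSL => rryrrryyrrrSL   [S ::= r]
rryrrryyrrrSL => rryrrryyrrrrL   [S ::= r]
rryrrryyrrrrL => rryrrryyrrrrf   [L ::= f]

S=>rML=>rSSL=>rryTSL=>rryrrMSL=>rryrrSSSL=>rryrrryTSSL=>rryrrryyrrSSL=>rryrrryyrrrSL=>rryrrryyrrrrL=>rryrrryyrrrrf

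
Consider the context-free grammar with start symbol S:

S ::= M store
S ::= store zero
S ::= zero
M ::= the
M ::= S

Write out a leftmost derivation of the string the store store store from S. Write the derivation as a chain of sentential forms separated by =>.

S => M store => S store => M store store => S store store => M store store store => the store store store

S => M store   [S ::= M store]
M store => S store   [M ::= S]
S store => M store store   [S ::= M store]
M store store => S store store   [M ::= S]
S store store => M store store store   [S ::= M store]
M store store store => the store store store   [M ::= the]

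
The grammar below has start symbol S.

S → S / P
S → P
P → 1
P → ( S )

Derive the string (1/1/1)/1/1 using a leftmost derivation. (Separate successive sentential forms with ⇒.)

S ⇒ S/P   [S → S / P]
S/P ⇒ S/P/P   [S → S / P]
S/P/P ⇒ P/P/P   [S → P]
P/P/P ⇒ (S)/P/P   [P → ( S )]
(S)/P/P ⇒ (S/P)/P/P   [S → S / P]
(S/P)/P/P ⇒ (S/P/P)/P/P   [S → S / P]
(S/P/P)/P/P ⇒ (P/P/P)/P/P   [S → P]
(P/P/P)/P/P ⇒ (1/P/P)/P/P   [P → 1]
(1/P/P)/P/P ⇒ (1/1/P)/P/P   [P → 1]
(1/1/P)/P/P ⇒ (1/1/1)/P/P   [P → 1]
(1/1/1)/P/P ⇒ (1/1/1)/1/P   [P → 1]
(1/1/1)/1/P ⇒ (1/1/1)/1/1   [P → 1]

S ⇒ S/P ⇒ S/P/P ⇒ P/P/P ⇒ (S)/P/P ⇒ (S/P)/P/P ⇒ (S/P/P)/P/P ⇒ (P/P/P)/P/P ⇒ (1/P/P)/P/P ⇒ (1/1/P)/P/P ⇒ (1/1/1)/P/P ⇒ (1/1/1)/1/P ⇒ (1/1/1)/1/1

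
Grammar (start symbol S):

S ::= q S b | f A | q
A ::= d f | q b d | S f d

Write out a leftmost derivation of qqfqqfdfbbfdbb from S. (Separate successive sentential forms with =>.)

S => qSb   [S ::= q S b]
qSb => qqSbb   [S ::= q S b]
qqSbb => qqfAbb   [S ::= f A]
qqfAbb => qqfSfdbb   [A ::= S f d]
qqfSfdbb => qqfqSbfdbb   [S ::= q S b]
qqfqSbfdbb => qqfqqSbbfdbb   [S ::= q S b]
qqfqqSbbfdbb => qqfqqfAbbfdbb   [S ::= f A]
qqfqqfAbbfdbb => qqfqqfdfbbfdbb   [A ::= d f]

S=>qSb=>qqSbb=>qqfAbb=>qqfSfdbb=>qqfqSbfdbb=>qqfqqSbbfdbb=>qqfqqfAbbfdbb=>qqfqqfdfbbfdbb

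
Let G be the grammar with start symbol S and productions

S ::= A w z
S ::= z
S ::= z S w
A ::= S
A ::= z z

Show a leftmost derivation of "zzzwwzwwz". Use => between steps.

S => Awz   [S ::= A w z]
Awz => Swz   [A ::= S]
Swz => zSwwz   [S ::= z S w]
zSwwz => zAwzwwz   [S ::= A w z]
zAwzwwz => zSwzwwz   [A ::= S]
zSwzwwz => zzSwwzwwz   [S ::= z S w]
zzSwwzwwz => zzzwwzwwz   [S ::= z]

S => Awz => Swz => zSwwz => zAwzwwz => zSwzwwz => zzSwwzwwz => zzzwwzwwz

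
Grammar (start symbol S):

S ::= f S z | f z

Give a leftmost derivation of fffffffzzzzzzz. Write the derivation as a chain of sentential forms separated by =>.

S => fSz   [S ::= f S z]
fSz => ffSzz   [S ::= f S z]
ffSzz => fffSzzz   [S ::= f S z]
fffSzzz => ffffSzzzz   [S ::= f S z]
ffffSzzzz => fffffSzzzzz   [S ::= f S z]
fffffSzzzzz => ffffffSzzzzzz   [S ::= f S z]
ffffffSzzzzzz => fffffffzzzzzzz   [S ::= f z]

S => fSz => ffSzz => fffSzzz => ffffSzzzz => fffffSzzzzz => ffffffSzzzzzz => fffffffzzzzzzz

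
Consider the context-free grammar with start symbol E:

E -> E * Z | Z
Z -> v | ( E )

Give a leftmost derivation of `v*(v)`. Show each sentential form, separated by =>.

E => E*Z   [E -> E * Z]
E*Z => Z*Z   [E -> Z]
Z*Z => v*Z   [Z -> v]
v*Z => v*(E)   [Z -> ( E )]
v*(E) => v*(Z)   [E -> Z]
v*(Z) => v*(v)   [Z -> v]

E => E*Z => Z*Z => v*Z => v*(E) => v*(Z) => v*(v)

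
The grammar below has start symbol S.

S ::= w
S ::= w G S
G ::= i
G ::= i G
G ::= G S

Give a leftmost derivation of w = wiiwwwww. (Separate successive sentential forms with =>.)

S => wGS => wGSS => wGSSS => wGSSSS => wGSSSSS => wiGSSSSS => wiiSSSSS => wiiwSSSS => wiiwwSSS => wiiwwwSS => wiiwwwwS => wiiwwwww

S => wGS   [S ::= w G S]
wGS => wGSS   [G ::= G S]
wGSS => wGSSS   [G ::= G S]
wGSSS => wGSSSS   [G ::= G S]
wGSSSS => wGSSSSS   [G ::= G S]
wGSSSSS => wiGSSSSS   [G ::= i G]
wiGSSSSS => wiiSSSSS   [G ::= i]
wiiSSSSS => wiiwSSSS   [S ::= w]
wiiwSSSS => wiiwwSSS   [S ::= w]
wiiwwSSS => wiiwwwSS   [S ::= w]
wiiwwwSS => wiiwwwwS   [S ::= w]
wiiwwwwS => wiiwwwww   [S ::= w]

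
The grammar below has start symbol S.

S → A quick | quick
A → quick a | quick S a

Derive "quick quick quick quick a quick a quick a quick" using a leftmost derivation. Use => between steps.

S => A quick   [S → A quick]
A quick => quick S a quick   [A → quick S a]
quick S a quick => quick A quick a quick   [S → A quick]
quick A quick a quick => quick quick S a quick a quick   [A → quick S a]
quick quick S a quick a quick => quick quick A quick a quick a quick   [S → A quick]
quick quick A quick a quick a quick => quick quick quick S a quick a quick a quick   [A → quick S a]
quick quick quick S a quick a quick a quick => quick quick quick quick a quick a quick a quick   [S → quick]

S => A quick => quick S a quick => quick A quick a quick => quick quick S a quick a quick => quick quick A quick a quick a quick => quick quick quick S a quick a quick a quick => quick quick quick quick a quick a quick a quick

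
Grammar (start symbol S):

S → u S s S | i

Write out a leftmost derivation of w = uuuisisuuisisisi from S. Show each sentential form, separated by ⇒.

S ⇒ uSsS ⇒ uuSsSsS ⇒ uuuSsSsSsS ⇒ uuuisSsSsS ⇒ uuuisisSsS ⇒ uuuisisuSsSsS ⇒ uuuisisuuSsSsSsS ⇒ uuuisisuuisSsSsS ⇒ uuuisisuuisisSsS ⇒ uuuisisuuisisisS ⇒ uuuisisuuisisisi

S ⇒ uSsS   [S → u S s S]
uSsS ⇒ uuSsSsS   [S → u S s S]
uuSsSsS ⇒ uuuSsSsSsS   [S → u S s S]
uuuSsSsSsS ⇒ uuuisSsSsS   [S → i]
uuuisSsSsS ⇒ uuuisisSsS   [S → i]
uuuisisSsS ⇒ uuuisisuSsSsS   [S → u S s S]
uuuisisuSsSsS ⇒ uuuisisuuSsSsSsS   [S → u S s S]
uuuisisuuSsSsSsS ⇒ uuuisisuuisSsSsS   [S → i]
uuuisisuuisSsSsS ⇒ uuuisisuuisisSsS   [S → i]
uuuisisuuisisSsS ⇒ uuuisisuuisisisS   [S → i]
uuuisisuuisisisS ⇒ uuuisisuuisisisi   [S → i]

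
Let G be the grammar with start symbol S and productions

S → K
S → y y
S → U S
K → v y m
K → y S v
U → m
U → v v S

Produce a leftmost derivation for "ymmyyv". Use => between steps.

S => K => ySv => yUSv => ymSv => ymUSv => ymmSv => ymmyyv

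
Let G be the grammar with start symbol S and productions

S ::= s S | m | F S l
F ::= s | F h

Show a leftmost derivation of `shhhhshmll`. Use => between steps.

S => FSl   [S ::= F S l]
FSl => FhSl   [F ::= F h]
FhSl => FhhSl   [F ::= F h]
FhhSl => FhhhSl   [F ::= F h]
FhhhSl => FhhhhSl   [F ::= F h]
FhhhhSl => shhhhSl   [F ::= s]
shhhhSl => shhhhFSll   [S ::= F S l]
shhhhFSll => shhhhFhSll   [F ::= F h]
shhhhFhSll => shhhhshSll   [F ::= s]
shhhhshSll => shhhhshmll   [S ::= m]

S => FSl => FhSl => FhhSl => FhhhSl => FhhhhSl => shhhhSl => shhhhFSll => shhhhFhSll => shhhhshSll => shhhhshmll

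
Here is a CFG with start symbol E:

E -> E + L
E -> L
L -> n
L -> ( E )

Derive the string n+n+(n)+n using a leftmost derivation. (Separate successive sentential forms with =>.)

E => E+L   [E -> E + L]
E+L => E+L+L   [E -> E + L]
E+L+L => E+L+L+L   [E -> E + L]
E+L+L+L => L+L+L+L   [E -> L]
L+L+L+L => n+L+L+L   [L -> n]
n+L+L+L => n+n+L+L   [L -> n]
n+n+L+L => n+n+(E)+L   [L -> ( E )]
n+n+(E)+L => n+n+(L)+L   [E -> L]
n+n+(L)+L => n+n+(n)+L   [L -> n]
n+n+(n)+L => n+n+(n)+n   [L -> n]

E => E+L => E+L+L => E+L+L+L => L+L+L+L => n+L+L+L => n+n+L+L => n+n+(E)+L => n+n+(L)+L => n+n+(n)+L => n+n+(n)+n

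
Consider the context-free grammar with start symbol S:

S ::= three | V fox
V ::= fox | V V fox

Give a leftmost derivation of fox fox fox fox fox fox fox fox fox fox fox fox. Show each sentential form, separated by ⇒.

S ⇒ V fox ⇒ V V fox fox ⇒ V V fox V fox fox ⇒ V V fox V fox V fox fox ⇒ fox V fox V fox V fox fox ⇒ fox V V fox fox V fox V fox fox ⇒ fox V V fox V fox fox V fox V fox fox ⇒ fox fox V fox V fox fox V fox V fox fox ⇒ fox fox fox fox V fox fox V fox V fox fox ⇒ fox fox fox fox fox fox fox V fox V fox fox ⇒ fox fox fox fox fox fox fox fox fox V fox fox ⇒ fox fox fox fox fox fox fox fox fox fox fox fox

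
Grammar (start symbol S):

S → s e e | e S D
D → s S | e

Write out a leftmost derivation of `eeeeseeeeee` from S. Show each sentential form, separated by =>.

S => eSD => eeSDD => eeeSDDD => eeeeSDDDD => eeeeseeDDDD => eeeeseeeDDD => eeeeseeeeDD => eeeeseeeeeD => eeeeseeeeee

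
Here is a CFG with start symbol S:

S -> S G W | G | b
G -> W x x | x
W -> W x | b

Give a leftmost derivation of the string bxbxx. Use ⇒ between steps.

S⇒SGW⇒bGW⇒bxW⇒bxWx⇒bxWxx⇒bxbxx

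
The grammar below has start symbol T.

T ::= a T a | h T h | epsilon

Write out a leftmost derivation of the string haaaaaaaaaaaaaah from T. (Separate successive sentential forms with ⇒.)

T ⇒ hTh ⇒ haTah ⇒ haaTaah ⇒ haaaTaaah ⇒ haaaaTaaaah ⇒ haaaaaTaaaaah ⇒ haaaaaaTaaaaaah ⇒ haaaaaaaTaaaaaaah ⇒ haaaaaaaaaaaaaah

T ⇒ hTh   [T ::= h T h]
hTh ⇒ haTah   [T ::= a T a]
haTah ⇒ haaTaah   [T ::= a T a]
haaTaah ⇒ haaaTaaah   [T ::= a T a]
haaaTaaah ⇒ haaaaTaaaah   [T ::= a T a]
haaaaTaaaah ⇒ haaaaaTaaaaah   [T ::= a T a]
haaaaaTaaaaah ⇒ haaaaaaTaaaaaah   [T ::= a T a]
haaaaaaTaaaaaah ⇒ haaaaaaaTaaaaaaah   [T ::= a T a]
haaaaaaaTaaaaaaah ⇒ haaaaaaaaaaaaaah   [T ::= epsilon]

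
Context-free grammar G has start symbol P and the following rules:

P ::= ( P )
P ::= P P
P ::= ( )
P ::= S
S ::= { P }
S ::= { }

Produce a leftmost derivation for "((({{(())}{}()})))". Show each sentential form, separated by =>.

P => (P) => ((P)) => (((P))) => (((S))) => ((({P}))) => ((({PP}))) => ((({SP}))) => ((({{P}P}))) => ((({{(P)}P}))) => ((({{(())}P}))) => ((({{(())}PP}))) => ((({{(())}SP}))) => ((({{(())}{}P}))) => ((({{(())}{}()})))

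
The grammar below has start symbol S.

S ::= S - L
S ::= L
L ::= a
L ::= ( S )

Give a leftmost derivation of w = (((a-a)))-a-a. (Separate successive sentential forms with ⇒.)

S⇒S-L⇒S-L-L⇒L-L-L⇒(S)-L-L⇒(L)-L-L⇒((S))-L-L⇒((L))-L-L⇒(((S)))-L-L⇒(((S-L)))-L-L⇒(((L-L)))-L-L⇒(((a-L)))-L-L⇒(((a-a)))-L-L⇒(((a-a)))-a-L⇒(((a-a)))-a-a

S ⇒ S-L   [S ::= S - L]
S-L ⇒ S-L-L   [S ::= S - L]
S-L-L ⇒ L-L-L   [S ::= L]
L-L-L ⇒ (S)-L-L   [L ::= ( S )]
(S)-L-L ⇒ (L)-L-L   [S ::= L]
(L)-L-L ⇒ ((S))-L-L   [L ::= ( S )]
((S))-L-L ⇒ ((L))-L-L   [S ::= L]
((L))-L-L ⇒ (((S)))-L-L   [L ::= ( S )]
(((S)))-L-L ⇒ (((S-L)))-L-L   [S ::= S - L]
(((S-L)))-L-L ⇒ (((L-L)))-L-L   [S ::= L]
(((L-L)))-L-L ⇒ (((a-L)))-L-L   [L ::= a]
(((a-L)))-L-L ⇒ (((a-a)))-L-L   [L ::= a]
(((a-a)))-L-L ⇒ (((a-a)))-a-L   [L ::= a]
(((a-a)))-a-L ⇒ (((a-a)))-a-a   [L ::= a]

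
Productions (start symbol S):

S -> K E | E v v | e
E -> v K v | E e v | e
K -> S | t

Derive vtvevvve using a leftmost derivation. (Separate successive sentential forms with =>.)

S => KE => SE => EvvE => EevvvE => vKvevvvE => vtvevvvE => vtvevvve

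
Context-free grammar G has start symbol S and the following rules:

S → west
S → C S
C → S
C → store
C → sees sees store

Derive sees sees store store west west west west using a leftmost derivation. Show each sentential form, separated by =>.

S => C S => S S => C S S => sees sees store S S => sees sees store C S S => sees sees store S S S => sees sees store C S S S => sees sees store S S S S => sees sees store C S S S S => sees sees store store S S S S => sees sees store store west S S S => sees sees store store west west S S => sees sees store store west west west S => sees sees store store west west west west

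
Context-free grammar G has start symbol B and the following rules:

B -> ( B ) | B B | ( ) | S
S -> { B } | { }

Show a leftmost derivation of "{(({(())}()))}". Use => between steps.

B=>S=>{B}=>{(B)}=>{((B))}=>{((BB))}=>{((SB))}=>{(({B}B))}=>{(({(B)}B))}=>{(({(())}B))}=>{(({(())}()))}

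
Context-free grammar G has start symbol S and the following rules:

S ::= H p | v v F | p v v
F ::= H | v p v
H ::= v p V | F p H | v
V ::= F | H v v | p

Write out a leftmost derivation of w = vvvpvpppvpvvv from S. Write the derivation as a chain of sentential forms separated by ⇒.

S ⇒ vvF   [S ::= v v F]
vvF ⇒ vvH   [F ::= H]
vvH ⇒ vvvpV   [H ::= v p V]
vvvpV ⇒ vvvpHvv   [V ::= H v v]
vvvpHvv ⇒ vvvpFpHvv   [H ::= F p H]
vvvpFpHvv ⇒ vvvpHpHvv   [F ::= H]
vvvpHpHvv ⇒ vvvpFpHpHvv   [H ::= F p H]
vvvpFpHpHvv ⇒ vvvpHpHpHvv   [F ::= H]
vvvpHpHpHvv ⇒ vvvpvpVpHpHvv   [H ::= v p V]
vvvpvpVpHpHvv ⇒ vvvpvpppHpHvv   [V ::= p]
vvvpvpppHpHvv ⇒ vvvpvpppvpHvv   [H ::= v]
vvvpvpppvpHvv ⇒ vvvpvpppvpvvv   [H ::= v]

S⇒vvF⇒vvH⇒vvvpV⇒vvvpHvv⇒vvvpFpHvv⇒vvvpHpHvv⇒vvvpFpHpHvv⇒vvvpHpHpHvv⇒vvvpvpVpHpHvv⇒vvvpvpppHpHvv⇒vvvpvpppvpHvv⇒vvvpvpppvpvvv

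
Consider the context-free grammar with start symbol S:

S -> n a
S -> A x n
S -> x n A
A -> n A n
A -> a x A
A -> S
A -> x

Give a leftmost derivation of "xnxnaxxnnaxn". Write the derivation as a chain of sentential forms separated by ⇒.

S ⇒ Axn ⇒ Sxn ⇒ xnAxn ⇒ xnSxn ⇒ xnxnAxn ⇒ xnxnaxAxn ⇒ xnxnaxSxn ⇒ xnxnaxxnAxn ⇒ xnxnaxxnSxn ⇒ xnxnaxxnnaxn

S ⇒ Axn   [S -> A x n]
Axn ⇒ Sxn   [A -> S]
Sxn ⇒ xnAxn   [S -> x n A]
xnAxn ⇒ xnSxn   [A -> S]
xnSxn ⇒ xnxnAxn   [S -> x n A]
xnxnAxn ⇒ xnxnaxAxn   [A -> a x A]
xnxnaxAxn ⇒ xnxnaxSxn   [A -> S]
xnxnaxSxn ⇒ xnxnaxxnAxn   [S -> x n A]
xnxnaxxnAxn ⇒ xnxnaxxnSxn   [A -> S]
xnxnaxxnSxn ⇒ xnxnaxxnnaxn   [S -> n a]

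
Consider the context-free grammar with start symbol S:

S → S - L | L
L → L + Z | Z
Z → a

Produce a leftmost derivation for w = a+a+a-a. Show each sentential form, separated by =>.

S => S-L   [S → S - L]
S-L => L-L   [S → L]
L-L => L+Z-L   [L → L + Z]
L+Z-L => L+Z+Z-L   [L → L + Z]
L+Z+Z-L => Z+Z+Z-L   [L → Z]
Z+Z+Z-L => a+Z+Z-L   [Z → a]
a+Z+Z-L => a+a+Z-L   [Z → a]
a+a+Z-L => a+a+a-L   [Z → a]
a+a+a-L => a+a+a-Z   [L → Z]
a+a+a-Z => a+a+a-a   [Z → a]

S=>S-L=>L-L=>L+Z-L=>L+Z+Z-L=>Z+Z+Z-L=>a+Z+Z-L=>a+a+Z-L=>a+a+a-L=>a+a+a-Z=>a+a+a-a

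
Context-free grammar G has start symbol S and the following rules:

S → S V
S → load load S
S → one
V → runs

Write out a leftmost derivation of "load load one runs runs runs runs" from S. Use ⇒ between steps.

S ⇒ S V   [S → S V]
S V ⇒ load load S V   [S → load load S]
load load S V ⇒ load load S V V   [S → S V]
load load S V V ⇒ load load S V V V   [S → S V]
load load S V V V ⇒ load load S V V V V   [S → S V]
load load S V V V V ⇒ load load one V V V V   [S → one]
load load one V V V V ⇒ load load one runs V V V   [V → runs]
load load one runs V V V ⇒ load load one runs runs V V   [V → runs]
load load one runs runs V V ⇒ load load one runs runs runs V   [V → runs]
load load one runs runs runs V ⇒ load load one runs runs runs runs   [V → runs]

S ⇒ S V ⇒ load load S V ⇒ load load S V V ⇒ load load S V V V ⇒ load load S V V V V ⇒ load load one V V V V ⇒ load load one runs V V V ⇒ load load one runs runs V V ⇒ load load one runs runs runs V ⇒ load load one runs runs runs runs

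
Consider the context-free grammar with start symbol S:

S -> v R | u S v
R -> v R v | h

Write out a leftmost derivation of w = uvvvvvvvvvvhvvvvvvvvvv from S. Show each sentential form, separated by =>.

S => uSv => uvRv => uvvRvv => uvvvRvvv => uvvvvRvvvv => uvvvvvRvvvvv => uvvvvvvRvvvvvv => uvvvvvvvRvvvvvvv => uvvvvvvvvRvvvvvvvv => uvvvvvvvvvRvvvvvvvvv => uvvvvvvvvvvRvvvvvvvvvv => uvvvvvvvvvvhvvvvvvvvvv

S => uSv   [S -> u S v]
uSv => uvRv   [S -> v R]
uvRv => uvvRvv   [R -> v R v]
uvvRvv => uvvvRvvv   [R -> v R v]
uvvvRvvv => uvvvvRvvvv   [R -> v R v]
uvvvvRvvvv => uvvvvvRvvvvv   [R -> v R v]
uvvvvvRvvvvv => uvvvvvvRvvvvvv   [R -> v R v]
uvvvvvvRvvvvvv => uvvvvvvvRvvvvvvv   [R -> v R v]
uvvvvvvvRvvvvvvv => uvvvvvvvvRvvvvvvvv   [R -> v R v]
uvvvvvvvvRvvvvvvvv => uvvvvvvvvvRvvvvvvvvv   [R -> v R v]
uvvvvvvvvvRvvvvvvvvv => uvvvvvvvvvvRvvvvvvvvvv   [R -> v R v]
uvvvvvvvvvvRvvvvvvvvvv => uvvvvvvvvvvhvvvvvvvvvv   [R -> h]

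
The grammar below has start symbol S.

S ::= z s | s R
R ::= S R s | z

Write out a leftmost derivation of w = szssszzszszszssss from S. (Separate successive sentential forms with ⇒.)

S ⇒ sR ⇒ sSRs ⇒ szsRs ⇒ szsSRss ⇒ szssRRss ⇒ szssSRsRss ⇒ szsssRRsRss ⇒ szssszRsRss ⇒ szssszzsRss ⇒ szssszzsSRsss ⇒ szssszzszsRsss ⇒ szssszzszsSRssss ⇒ szssszzszszsRssss ⇒ szssszzszszszssss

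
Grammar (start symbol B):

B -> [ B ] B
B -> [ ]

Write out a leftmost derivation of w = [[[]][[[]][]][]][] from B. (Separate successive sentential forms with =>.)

B => [B]B   [B -> [ B ] B]
[B]B => [[B]B]B   [B -> [ B ] B]
[[B]B]B => [[[]]B]B   [B -> [ ]]
[[[]]B]B => [[[]][B]B]B   [B -> [ B ] B]
[[[]][B]B]B => [[[]][[B]B]B]B   [B -> [ B ] B]
[[[]][[B]B]B]B => [[[]][[[]]B]B]B   [B -> [ ]]
[[[]][[[]]B]B]B => [[[]][[[]][]]B]B   [B -> [ ]]
[[[]][[[]][]]B]B => [[[]][[[]][]][]]B   [B -> [ ]]
[[[]][[[]][]][]]B => [[[]][[[]][]][]][]   [B -> [ ]]

B=>[B]B=>[[B]B]B=>[[[]]B]B=>[[[]][B]B]B=>[[[]][[B]B]B]B=>[[[]][[[]]B]B]B=>[[[]][[[]][]]B]B=>[[[]][[[]][]][]]B=>[[[]][[[]][]][]][]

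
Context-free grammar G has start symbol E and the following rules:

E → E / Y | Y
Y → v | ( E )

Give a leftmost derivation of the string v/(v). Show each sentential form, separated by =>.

E=>E/Y=>Y/Y=>v/Y=>v/(E)=>v/(Y)=>v/(v)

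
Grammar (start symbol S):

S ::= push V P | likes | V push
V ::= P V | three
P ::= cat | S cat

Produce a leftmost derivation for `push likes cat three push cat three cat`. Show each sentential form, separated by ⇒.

S ⇒ push V P ⇒ push P V P ⇒ push S cat V P ⇒ push V push cat V P ⇒ push P V push cat V P ⇒ push S cat V push cat V P ⇒ push likes cat V push cat V P ⇒ push likes cat three push cat V P ⇒ push likes cat three push cat three P ⇒ push likes cat three push cat three cat

S ⇒ push V P   [S ::= push V P]
push V P ⇒ push P V P   [V ::= P V]
push P V P ⇒ push S cat V P   [P ::= S cat]
push S cat V P ⇒ push V push cat V P   [S ::= V push]
push V push cat V P ⇒ push P V push cat V P   [V ::= P V]
push P V push cat V P ⇒ push S cat V push cat V P   [P ::= S cat]
push S cat V push cat V P ⇒ push likes cat V push cat V P   [S ::= likes]
push likes cat V push cat V P ⇒ push likes cat three push cat V P   [V ::= three]
push likes cat three push cat V P ⇒ push likes cat three push cat three P   [V ::= three]
push likes cat three push cat three P ⇒ push likes cat three push cat three cat   [P ::= cat]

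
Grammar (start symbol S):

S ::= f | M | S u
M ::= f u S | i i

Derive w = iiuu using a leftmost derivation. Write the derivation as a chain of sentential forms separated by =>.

S => Su   [S ::= S u]
Su => Suu   [S ::= S u]
Suu => Muu   [S ::= M]
Muu => iiuu   [M ::= i i]

S => Su => Suu => Muu => iiuu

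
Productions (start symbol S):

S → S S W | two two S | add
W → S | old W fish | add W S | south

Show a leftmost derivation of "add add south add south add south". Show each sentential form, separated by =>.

S => S S W   [S → S S W]
S S W => S S W S W   [S → S S W]
S S W S W => S S W S W S W   [S → S S W]
S S W S W S W => add S W S W S W   [S → add]
add S W S W S W => add add W S W S W   [S → add]
add add W S W S W => add add south S W S W   [W → south]
add add south S W S W => add add south add W S W   [S → add]
add add south add W S W => add add south add south S W   [W → south]
add add south add south S W => add add south add south add W   [S → add]
add add south add south add W => add add south add south add south   [W → south]

S => S S W => S S W S W => S S W S W S W => add S W S W S W => add add W S W S W => add add south S W S W => add add south add W S W => add add south add south S W => add add south add south add W => add add south add south add south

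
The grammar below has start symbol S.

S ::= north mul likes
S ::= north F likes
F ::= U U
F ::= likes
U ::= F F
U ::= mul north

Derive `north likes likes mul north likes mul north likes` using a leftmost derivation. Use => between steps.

S => north F likes   [S ::= north F likes]
north F likes => north U U likes   [F ::= U U]
north U U likes => north F F U likes   [U ::= F F]
north F F U likes => north U U F U likes   [F ::= U U]
north U U F U likes => north F F U F U likes   [U ::= F F]
north F F U F U likes => north likes F U F U likes   [F ::= likes]
north likes F U F U likes => north likes likes U F U likes   [F ::= likes]
north likes likes U F U likes => north likes likes mul north F U likes   [U ::= mul north]
north likes likes mul north F U likes => north likes likes mul north likes U likes   [F ::= likes]
north likes likes mul north likes U likes => north likes likes mul north likes mul north likes   [U ::= mul north]

S => north F likes => north U U likes => north F F U likes => north U U F U likes => north F F U F U likes => north likes F U F U likes => north likes likes U F U likes => north likes likes mul north F U likes => north likes likes mul north likes U likes => north likes likes mul north likes mul north likes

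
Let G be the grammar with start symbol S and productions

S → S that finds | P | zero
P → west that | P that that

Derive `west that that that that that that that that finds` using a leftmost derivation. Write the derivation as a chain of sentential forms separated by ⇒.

S ⇒ S that finds   [S → S that finds]
S that finds ⇒ P that finds   [S → P]
P that finds ⇒ P that that that finds   [P → P that that]
P that that that finds ⇒ P that that that that that finds   [P → P that that]
P that that that that that finds ⇒ P that that that that that that that finds   [P → P that that]
P that that that that that that that finds ⇒ west that that that that that that that that finds   [P → west that]

S ⇒ S that finds ⇒ P that finds ⇒ P that that that finds ⇒ P that that that that that finds ⇒ P that that that that that that that finds ⇒ west that that that that that that that that finds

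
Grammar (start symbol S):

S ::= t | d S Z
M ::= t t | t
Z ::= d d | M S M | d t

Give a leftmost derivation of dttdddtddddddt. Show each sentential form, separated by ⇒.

S ⇒ dSZ ⇒ dtZ ⇒ dtMSM ⇒ dttSM ⇒ dttdSZM ⇒ dttddSZZM ⇒ dttdddSZZZM ⇒ dttdddtZZZM ⇒ dttdddtddZZM ⇒ dttdddtddddZM ⇒ dttdddtddddddM ⇒ dttdddtddddddt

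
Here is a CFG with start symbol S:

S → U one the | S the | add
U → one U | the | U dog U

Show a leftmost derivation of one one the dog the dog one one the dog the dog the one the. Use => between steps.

S => U one the => one U one the => one U dog U one the => one U dog U dog U one the => one one U dog U dog U one the => one one the dog U dog U one the => one one the dog the dog U one the => one one the dog the dog U dog U one the => one one the dog the dog one U dog U one the => one one the dog the dog one U dog U dog U one the => one one the dog the dog one one U dog U dog U one the => one one the dog the dog one one the dog U dog U one the => one one the dog the dog one one the dog the dog U one the => one one the dog the dog one one the dog the dog the one the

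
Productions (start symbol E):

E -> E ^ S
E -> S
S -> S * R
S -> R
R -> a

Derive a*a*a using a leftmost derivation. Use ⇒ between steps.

E ⇒ S ⇒ S*R ⇒ S*R*R ⇒ R*R*R ⇒ a*R*R ⇒ a*a*R ⇒ a*a*a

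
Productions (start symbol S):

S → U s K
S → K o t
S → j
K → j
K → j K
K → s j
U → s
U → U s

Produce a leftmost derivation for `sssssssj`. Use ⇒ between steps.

S ⇒ UsK ⇒ UssK ⇒ UsssK ⇒ UssssK ⇒ UsssssK ⇒ ssssssK ⇒ sssssssj

S ⇒ UsK   [S → U s K]
UsK ⇒ UssK   [U → U s]
UssK ⇒ UsssK   [U → U s]
UsssK ⇒ UssssK   [U → U s]
UssssK ⇒ UsssssK   [U → U s]
UsssssK ⇒ ssssssK   [U → s]
ssssssK ⇒ sssssssj   [K → s j]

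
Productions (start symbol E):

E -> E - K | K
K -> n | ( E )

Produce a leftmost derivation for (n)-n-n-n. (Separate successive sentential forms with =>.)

E => E-K => E-K-K => E-K-K-K => K-K-K-K => (E)-K-K-K => (K)-K-K-K => (n)-K-K-K => (n)-n-K-K => (n)-n-n-K => (n)-n-n-n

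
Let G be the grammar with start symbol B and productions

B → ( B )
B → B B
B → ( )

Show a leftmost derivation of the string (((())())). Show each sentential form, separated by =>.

B => (B)   [B → ( B )]
(B) => ((B))   [B → ( B )]
((B)) => ((BB))   [B → B B]
((BB)) => (((B)B))   [B → ( B )]
(((B)B)) => (((())B))   [B → ( )]
(((())B)) => (((())()))   [B → ( )]

B => (B) => ((B)) => ((BB)) => (((B)B)) => (((())B)) => (((())()))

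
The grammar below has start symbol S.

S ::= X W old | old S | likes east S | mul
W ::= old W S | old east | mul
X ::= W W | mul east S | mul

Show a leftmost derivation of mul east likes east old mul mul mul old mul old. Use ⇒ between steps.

S ⇒ X W old   [S ::= X W old]
X W old ⇒ mul east S W old   [X ::= mul east S]
mul east S W old ⇒ mul east likes east S W old   [S ::= likes east S]
mul east likes east S W old ⇒ mul east likes east old S W old   [S ::= old S]
mul east likes east old S W old ⇒ mul east likes east old X W old W old   [S ::= X W old]
mul east likes east old X W old W old ⇒ mul east likes east old W W W old W old   [X ::= W W]
mul east likes east old W W W old W old ⇒ mul east likes east old mul W W old W old   [W ::= mul]
mul east likes east old mul W W old W old ⇒ mul east likes east old mul mul W old W old   [W ::= mul]
mul east likes east old mul mul W old W old ⇒ mul east likes east old mul mul mul old W old   [W ::= mul]
mul east likes east old mul mul mul old W old ⇒ mul east likes east old mul mul mul old mul old   [W ::= mul]

S ⇒ X W old ⇒ mul east S W old ⇒ mul east likes east S W old ⇒ mul east likes east old S W old ⇒ mul east likes east old X W old W old ⇒ mul east likes east old W W W old W old ⇒ mul east likes east old mul W W old W old ⇒ mul east likes east old mul mul W old W old ⇒ mul east likes east old mul mul mul old W old ⇒ mul east likes east old mul mul mul old mul old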